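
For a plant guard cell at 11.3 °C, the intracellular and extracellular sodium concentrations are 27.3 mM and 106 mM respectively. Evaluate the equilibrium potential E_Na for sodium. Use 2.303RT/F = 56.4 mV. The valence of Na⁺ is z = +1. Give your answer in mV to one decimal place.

33.2 mV

E = (56.4/z) · log₁₀([Na⁺]_out/[Na⁺]_in) with z = +1.
= (56.4/1) · log₁₀(106/27.3) = 56.40 · log₁₀(3.883)
= 56.40 · (0.5891) = 33.23 mV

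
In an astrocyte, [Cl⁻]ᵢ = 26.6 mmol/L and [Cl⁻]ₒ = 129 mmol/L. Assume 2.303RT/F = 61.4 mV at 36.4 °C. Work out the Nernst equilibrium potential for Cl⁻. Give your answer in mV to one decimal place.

-42.1 mV

E = (61.4/z) · log₁₀([Cl⁻]_out/[Cl⁻]_in) with z = -1.
For an anion, dividing by z = -1 reverses the sign.
= (61.4/-1) · log₁₀(129/26.6) = -61.40 · log₁₀(4.85)
= -61.40 · (0.6857) = -42.10 mV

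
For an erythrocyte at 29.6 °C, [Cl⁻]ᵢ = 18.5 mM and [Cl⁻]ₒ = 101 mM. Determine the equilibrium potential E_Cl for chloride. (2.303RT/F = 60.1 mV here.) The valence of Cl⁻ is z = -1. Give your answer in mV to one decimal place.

E = (60.1/z) · log₁₀([Cl⁻]_out/[Cl⁻]_in) with z = -1.
For an anion, dividing by z = -1 reverses the sign.
= (60.1/-1) · log₁₀(101/18.5) = -60.10 · log₁₀(5.459)
= -60.10 · (0.7371) = -44.30 mV

-44.3 mV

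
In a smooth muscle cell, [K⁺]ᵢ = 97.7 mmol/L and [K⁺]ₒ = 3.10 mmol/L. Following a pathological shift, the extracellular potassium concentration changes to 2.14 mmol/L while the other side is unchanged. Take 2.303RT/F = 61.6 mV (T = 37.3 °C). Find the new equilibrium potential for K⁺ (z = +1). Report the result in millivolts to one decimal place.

After the shift: [K⁺]_out = 2.14, [K⁺]_in = 97.7 mmol/L.
E_new = (61.6/1)·log₁₀(2.14/97.7) = 61.60 · (-1.6595) = -102.22 mV

-102.2 mV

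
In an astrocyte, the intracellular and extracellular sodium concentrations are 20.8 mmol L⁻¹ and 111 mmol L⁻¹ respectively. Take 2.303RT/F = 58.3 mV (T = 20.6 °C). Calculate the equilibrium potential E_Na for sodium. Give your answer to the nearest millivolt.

42 mV

E = (58.3/z) · log₁₀([Na⁺]_out/[Na⁺]_in) with z = +1.
= (58.3/1) · log₁₀(111/20.8) = 58.30 · log₁₀(5.337)
= 58.30 · (0.7273) = 42.40 mV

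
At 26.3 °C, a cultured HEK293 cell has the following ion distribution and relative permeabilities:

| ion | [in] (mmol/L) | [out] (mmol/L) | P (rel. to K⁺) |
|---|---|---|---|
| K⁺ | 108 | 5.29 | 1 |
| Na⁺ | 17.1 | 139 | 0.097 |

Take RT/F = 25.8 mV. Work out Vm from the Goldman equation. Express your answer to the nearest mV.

-46 mV

Vm = 25.8 · ln[(Σ P·[cation]ₒ + Σ P·[anion]ᵢ) / (Σ P·[cation]ᵢ + Σ P·[anion]ₒ)]
Numerator = 1×5.29 + 0.097×139 = 18.77
Denominator = 1×108 + 0.097×17.1 = 109.7
Vm = 25.8 · ln(0.17119) = 25.8 × (-1.7650) = -45.54 mV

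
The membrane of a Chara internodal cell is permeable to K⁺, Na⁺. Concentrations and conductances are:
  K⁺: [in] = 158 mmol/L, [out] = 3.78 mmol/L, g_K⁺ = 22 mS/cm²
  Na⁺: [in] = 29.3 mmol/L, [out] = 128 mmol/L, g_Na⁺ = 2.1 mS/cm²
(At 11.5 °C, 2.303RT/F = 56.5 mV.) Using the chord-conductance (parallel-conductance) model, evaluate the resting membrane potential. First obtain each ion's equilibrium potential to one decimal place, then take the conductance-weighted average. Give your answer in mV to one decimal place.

-80.5 mV

E_K⁺ = (56.5/1)·log₁₀(3.78/158) = -91.6 mV
E_Na⁺ = (56.5/1)·log₁₀(128/29.3) = 36.2 mV
Vm = (Σ gᵢEᵢ)/(Σ gᵢ) = (22·-91.6 + 2.1·36.2) / (22 + 2.1)
= -1939.18 / 24.1 = -80.46 mV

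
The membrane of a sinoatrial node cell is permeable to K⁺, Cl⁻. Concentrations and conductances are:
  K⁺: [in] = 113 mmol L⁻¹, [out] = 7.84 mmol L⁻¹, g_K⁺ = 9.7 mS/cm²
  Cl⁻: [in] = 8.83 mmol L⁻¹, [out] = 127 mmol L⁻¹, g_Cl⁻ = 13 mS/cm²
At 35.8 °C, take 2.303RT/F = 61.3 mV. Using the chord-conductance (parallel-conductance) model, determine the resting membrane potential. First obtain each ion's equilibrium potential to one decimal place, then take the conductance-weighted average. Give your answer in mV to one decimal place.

E_K⁺ = (61.3/1)·log₁₀(7.84/113) = -71.0 mV
E_Cl⁻ = (61.3/-1)·log₁₀(127/8.83) = -71.0 mV
Vm = (Σ gᵢEᵢ)/(Σ gᵢ) = (9.7·-71.0 + 13·-71.0) / (9.7 + 13)
= -1611.70 / 22.7 = -71.00 mV

-71.0 mV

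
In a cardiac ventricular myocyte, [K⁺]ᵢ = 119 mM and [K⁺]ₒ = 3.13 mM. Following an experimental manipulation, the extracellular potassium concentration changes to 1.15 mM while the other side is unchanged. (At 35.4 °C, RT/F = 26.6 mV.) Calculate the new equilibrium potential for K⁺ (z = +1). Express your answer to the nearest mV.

-123 mV

After the shift: [K⁺]_out = 1.15, [K⁺]_in = 119 mM.
E_new = (26.6/1)·ln(1.15/119) = 26.60 · (-4.6394) = -123.41 mV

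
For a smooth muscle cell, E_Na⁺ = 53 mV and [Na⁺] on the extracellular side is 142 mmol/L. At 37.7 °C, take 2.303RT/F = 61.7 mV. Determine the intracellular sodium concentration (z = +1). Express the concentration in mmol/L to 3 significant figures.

Nernst: E = (61.7/1) · log₁₀([out]/[in]), so log₁₀([out]/[in]) = 53.0 × 1 / 61.7 = 0.8590.
[out]/[in] = 10^(0.8590) = 7.228.
[in] = 142 / 7.228 = 19.65 mmol/L.

19.6 mmol/L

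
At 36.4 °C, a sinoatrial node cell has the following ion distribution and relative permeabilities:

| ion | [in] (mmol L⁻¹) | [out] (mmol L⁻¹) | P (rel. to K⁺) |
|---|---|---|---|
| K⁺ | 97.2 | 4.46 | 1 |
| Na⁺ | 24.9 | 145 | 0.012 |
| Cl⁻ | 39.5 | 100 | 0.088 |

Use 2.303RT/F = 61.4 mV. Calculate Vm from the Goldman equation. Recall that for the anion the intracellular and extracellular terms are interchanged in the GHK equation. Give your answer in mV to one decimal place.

Vm = 61.4 · log₁₀[(Σ P·[cation]ₒ + Σ P·[anion]ᵢ) / (Σ P·[cation]ᵢ + Σ P·[anion]ₒ)]
Numerator = 1×4.46 + 0.012×145 + 0.088×39.5 = 9.676
Denominator = 1×97.2 + 0.012×24.9 + 0.088×100 = 106.3
Vm = 61.4 · log₁₀(0.091026) = 61.4 × (-1.0408) = -63.91 mV

-63.9 mV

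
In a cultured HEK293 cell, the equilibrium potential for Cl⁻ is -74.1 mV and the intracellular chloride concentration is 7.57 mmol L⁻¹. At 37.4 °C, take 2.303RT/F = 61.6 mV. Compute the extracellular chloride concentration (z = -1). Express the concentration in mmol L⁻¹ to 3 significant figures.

Nernst: E = (61.6/-1) · log₁₀([out]/[in]), so log₁₀([out]/[in]) = -74.1 × -1 / 61.6 = 1.2029.
[out]/[in] = 10^(1.2029) = 15.96.
[out] = 15.96 × 7.57 = 120.8 mmol L⁻¹.

121 mmol L⁻¹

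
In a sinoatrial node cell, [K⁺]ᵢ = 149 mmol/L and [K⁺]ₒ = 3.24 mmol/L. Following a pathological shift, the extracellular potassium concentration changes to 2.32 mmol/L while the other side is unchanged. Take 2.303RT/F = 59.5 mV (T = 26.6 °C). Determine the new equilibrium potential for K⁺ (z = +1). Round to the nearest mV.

-108 mV

After the shift: [K⁺]_out = 2.32, [K⁺]_in = 149 mmol/L.
E_new = (59.5/1)·log₁₀(2.32/149) = 59.50 · (-1.8077) = -107.56 mV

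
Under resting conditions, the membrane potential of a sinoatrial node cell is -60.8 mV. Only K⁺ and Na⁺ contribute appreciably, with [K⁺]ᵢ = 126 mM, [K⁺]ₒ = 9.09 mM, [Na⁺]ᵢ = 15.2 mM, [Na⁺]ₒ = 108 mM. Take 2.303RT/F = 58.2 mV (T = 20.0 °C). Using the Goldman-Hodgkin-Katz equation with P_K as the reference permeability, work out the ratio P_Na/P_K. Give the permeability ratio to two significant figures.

0.021

Let α = P_Na/P_K. GHK: Vm = 58.2·log₁₀[(Kₒ + α·Naₒ)/(Kᵢ + α·Naᵢ)].
10^(Vm/58.2) = 10^(-60.8/58.2) = 0.090225
So 0.090225·(Kᵢ + α·Naᵢ) = Kₒ + α·Naₒ → α = (0.090225·126.0 − 9.09) / (108.0 − 0.090225·15.2)
α = (11.37 − 9.09) / (108.0 − 1.371) = 2.278/106.6 = 0.02137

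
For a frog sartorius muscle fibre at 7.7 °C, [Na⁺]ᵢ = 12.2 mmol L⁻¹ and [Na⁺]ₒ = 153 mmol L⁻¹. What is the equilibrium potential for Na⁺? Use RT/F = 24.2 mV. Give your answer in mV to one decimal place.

E = (24.2/z) · ln([Na⁺]_out/[Na⁺]_in) with z = +1.
= (24.2/1) · ln(153/12.2) = 24.20 · ln(12.54)
= 24.20 · (2.5290) = 61.20 mV

61.2 mV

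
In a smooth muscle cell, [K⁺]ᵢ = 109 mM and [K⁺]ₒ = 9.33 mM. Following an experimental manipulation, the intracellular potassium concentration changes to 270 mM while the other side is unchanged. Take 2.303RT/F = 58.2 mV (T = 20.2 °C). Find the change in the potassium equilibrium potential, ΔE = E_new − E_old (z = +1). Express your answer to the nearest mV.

-23 mV

E_old = (58.2/1)·log₁₀(9.33/109) = -62.13 mV
E_new = (58.2/1)·log₁₀(9.33/270) = -85.06 mV
ΔE = -85.06 − (-62.13) = -22.93 mV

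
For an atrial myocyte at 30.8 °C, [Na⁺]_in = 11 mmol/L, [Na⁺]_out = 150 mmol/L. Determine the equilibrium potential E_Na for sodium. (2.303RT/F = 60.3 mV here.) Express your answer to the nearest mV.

68 mV

E = (60.3/z) · log₁₀([Na⁺]_out/[Na⁺]_in) with z = +1.
= (60.3/1) · log₁₀(150/11) = 60.30 · log₁₀(13.64)
= 60.30 · (1.1347) = 68.42 mV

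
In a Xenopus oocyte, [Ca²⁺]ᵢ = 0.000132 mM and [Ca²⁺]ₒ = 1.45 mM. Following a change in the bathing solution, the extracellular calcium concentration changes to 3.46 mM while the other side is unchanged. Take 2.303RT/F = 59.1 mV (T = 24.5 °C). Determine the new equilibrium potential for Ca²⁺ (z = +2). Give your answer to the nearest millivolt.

131 mV

After the shift: [Ca²⁺]_out = 3.46, [Ca²⁺]_in = 0.000132 mM.
E_new = (59.1/2)·log₁₀(3.46/0.000132) = 29.55 · (4.4185) = 130.57 mV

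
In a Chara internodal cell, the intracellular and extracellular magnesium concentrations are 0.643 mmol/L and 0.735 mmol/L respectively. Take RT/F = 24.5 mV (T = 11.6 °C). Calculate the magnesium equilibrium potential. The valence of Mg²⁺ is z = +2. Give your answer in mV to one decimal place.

E = (24.5/z) · ln([Mg²⁺]_out/[Mg²⁺]_in) with z = +2.
= (24.5/2) · ln(0.735/0.643) = 12.25 · ln(1.143)
= 12.25 · (0.1337) = 1.64 mV

1.6 mV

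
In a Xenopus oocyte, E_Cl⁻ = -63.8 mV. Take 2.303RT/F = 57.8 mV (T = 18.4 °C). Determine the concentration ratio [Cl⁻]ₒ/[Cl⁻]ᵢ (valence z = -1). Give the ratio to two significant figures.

13

log₁₀([out]/[in]) = E·z/(57.8) = -63.8 × -1 / 57.8 = 1.1038
[out]/[in] = 10^(1.1038) = 12.7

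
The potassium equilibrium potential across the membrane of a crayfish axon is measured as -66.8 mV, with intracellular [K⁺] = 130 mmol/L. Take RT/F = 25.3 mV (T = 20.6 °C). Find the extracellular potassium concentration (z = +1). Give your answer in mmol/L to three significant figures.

Nernst: E = (25.3/1) · ln([out]/[in]), so ln([out]/[in]) = -66.8 × 1 / 25.3 = -2.6403.
[out]/[in] = e^(-2.6403) = 0.07134.
[out] = 0.07134 × 130 = 9.274 mmol/L.

9.27 mmol/L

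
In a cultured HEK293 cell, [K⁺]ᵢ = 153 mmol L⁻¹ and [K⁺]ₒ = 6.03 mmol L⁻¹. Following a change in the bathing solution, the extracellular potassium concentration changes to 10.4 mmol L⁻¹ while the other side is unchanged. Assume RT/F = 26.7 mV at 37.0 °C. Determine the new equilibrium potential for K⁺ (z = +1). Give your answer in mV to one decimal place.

-71.8 mV

After the shift: [K⁺]_out = 10.4, [K⁺]_in = 153 mmol L⁻¹.
E_new = (26.7/1)·ln(10.4/153) = 26.70 · (-2.6886) = -71.79 mV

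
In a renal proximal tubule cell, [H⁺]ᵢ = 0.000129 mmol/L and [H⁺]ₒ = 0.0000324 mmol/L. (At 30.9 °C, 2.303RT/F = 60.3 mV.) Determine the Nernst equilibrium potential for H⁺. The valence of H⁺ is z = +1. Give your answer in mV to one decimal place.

-36.2 mV

E = (60.3/z) · log₁₀([H⁺]_out/[H⁺]_in) with z = +1.
= (60.3/1) · log₁₀(0.0000324/0.000129) = 60.30 · log₁₀(0.2512)
= 60.30 · (-0.6000) = -36.18 mV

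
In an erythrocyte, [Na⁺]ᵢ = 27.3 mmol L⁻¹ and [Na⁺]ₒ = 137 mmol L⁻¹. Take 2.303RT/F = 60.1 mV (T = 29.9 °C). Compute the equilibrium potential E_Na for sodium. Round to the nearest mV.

42 mV

E = (60.1/z) · log₁₀([Na⁺]_out/[Na⁺]_in) with z = +1.
= (60.1/1) · log₁₀(137/27.3) = 60.10 · log₁₀(5.018)
= 60.10 · (0.7006) = 42.10 mV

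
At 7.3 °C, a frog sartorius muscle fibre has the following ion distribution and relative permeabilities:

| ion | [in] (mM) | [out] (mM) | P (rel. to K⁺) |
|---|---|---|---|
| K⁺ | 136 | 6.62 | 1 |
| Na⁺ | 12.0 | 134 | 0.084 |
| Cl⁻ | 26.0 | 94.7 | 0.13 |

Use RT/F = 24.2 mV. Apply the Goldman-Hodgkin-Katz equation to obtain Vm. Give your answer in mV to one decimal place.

Vm = 24.2 · ln[(Σ P·[cation]ₒ + Σ P·[anion]ᵢ) / (Σ P·[cation]ᵢ + Σ P·[anion]ₒ)]
Numerator = 1×6.62 + 0.084×134 + 0.13×26.0 = 21.26
Denominator = 1×136 + 0.084×12.0 + 0.13×94.7 = 149.3
Vm = 24.2 · ln(0.14235) = 24.2 × (-1.9494) = -47.18 mV

-47.2 mV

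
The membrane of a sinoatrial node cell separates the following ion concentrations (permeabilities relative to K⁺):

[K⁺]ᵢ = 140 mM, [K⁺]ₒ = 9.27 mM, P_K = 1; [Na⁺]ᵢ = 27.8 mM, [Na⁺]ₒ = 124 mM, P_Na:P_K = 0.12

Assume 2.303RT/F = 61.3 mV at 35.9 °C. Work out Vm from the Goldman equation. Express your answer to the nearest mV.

-47 mV

Vm = 61.3 · log₁₀[(Σ P·[cation]ₒ + Σ P·[anion]ᵢ) / (Σ P·[cation]ᵢ + Σ P·[anion]ₒ)]
Numerator = 1×9.27 + 0.12×124 = 24.15
Denominator = 1×140 + 0.12×27.8 = 143.3
Vm = 61.3 · log₁₀(0.16849) = 61.3 × (-0.7734) = -47.41 mV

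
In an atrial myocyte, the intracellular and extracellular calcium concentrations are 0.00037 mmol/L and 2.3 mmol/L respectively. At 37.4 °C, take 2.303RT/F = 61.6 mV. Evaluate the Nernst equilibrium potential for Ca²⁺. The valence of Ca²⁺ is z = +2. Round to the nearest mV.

117 mV

E = (61.6/z) · log₁₀([Ca²⁺]_out/[Ca²⁺]_in) with z = +2.
= (61.6/2) · log₁₀(2.3/0.00037) = 30.80 · log₁₀(6216)
= 30.80 · (3.7935) = 116.84 mV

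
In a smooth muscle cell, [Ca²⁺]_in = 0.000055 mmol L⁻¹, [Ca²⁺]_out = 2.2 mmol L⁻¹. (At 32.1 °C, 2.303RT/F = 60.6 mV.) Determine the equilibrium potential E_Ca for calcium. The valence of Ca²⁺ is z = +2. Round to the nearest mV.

139 mV

E = (60.6/z) · log₁₀([Ca²⁺]_out/[Ca²⁺]_in) with z = +2.
= (60.6/2) · log₁₀(2.2/0.000055) = 30.30 · log₁₀(4e+04)
= 30.30 · (4.6021) = 139.44 mV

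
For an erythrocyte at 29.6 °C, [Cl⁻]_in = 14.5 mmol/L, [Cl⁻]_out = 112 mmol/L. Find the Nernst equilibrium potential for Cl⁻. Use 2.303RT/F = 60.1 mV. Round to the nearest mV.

E = (60.1/z) · log₁₀([Cl⁻]_out/[Cl⁻]_in) with z = -1.
For an anion, dividing by z = -1 reverses the sign.
= (60.1/-1) · log₁₀(112/14.5) = -60.10 · log₁₀(7.724)
= -60.10 · (0.8879) = -53.36 mV

-53 mV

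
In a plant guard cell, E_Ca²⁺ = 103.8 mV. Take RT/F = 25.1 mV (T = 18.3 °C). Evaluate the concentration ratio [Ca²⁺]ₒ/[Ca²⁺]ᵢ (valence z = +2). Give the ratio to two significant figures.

ln([out]/[in]) = E·z/(25.1) = 103.8 × 2 / 25.1 = 8.2709
[out]/[in] = e^(8.2709) = 3909

3900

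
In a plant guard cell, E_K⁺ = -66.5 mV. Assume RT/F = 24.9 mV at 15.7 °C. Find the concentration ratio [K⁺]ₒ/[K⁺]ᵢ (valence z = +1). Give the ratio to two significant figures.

0.069

ln([out]/[in]) = E·z/(24.9) = -66.5 × 1 / 24.9 = -2.6707
[out]/[in] = e^(-2.6707) = 0.0692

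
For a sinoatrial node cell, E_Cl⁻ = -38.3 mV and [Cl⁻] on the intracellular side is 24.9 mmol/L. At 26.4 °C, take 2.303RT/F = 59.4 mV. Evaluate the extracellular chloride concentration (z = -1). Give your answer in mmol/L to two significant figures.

Nernst: E = (59.4/-1) · log₁₀([out]/[in]), so log₁₀([out]/[in]) = -38.3 × -1 / 59.4 = 0.6448.
[out]/[in] = 10^(0.6448) = 4.413.
[out] = 4.413 × 24.9 = 109.9 mmol/L.

110 mmol/L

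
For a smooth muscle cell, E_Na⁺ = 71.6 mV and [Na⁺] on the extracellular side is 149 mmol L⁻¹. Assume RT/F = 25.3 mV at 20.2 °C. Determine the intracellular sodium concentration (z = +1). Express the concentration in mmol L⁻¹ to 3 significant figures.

8.79 mmol L⁻¹

Nernst: E = (25.3/1) · ln([out]/[in]), so ln([out]/[in]) = 71.6 × 1 / 25.3 = 2.8300.
[out]/[in] = e^(2.8300) = 16.95.
[in] = 149 / 16.95 = 8.793 mmol L⁻¹.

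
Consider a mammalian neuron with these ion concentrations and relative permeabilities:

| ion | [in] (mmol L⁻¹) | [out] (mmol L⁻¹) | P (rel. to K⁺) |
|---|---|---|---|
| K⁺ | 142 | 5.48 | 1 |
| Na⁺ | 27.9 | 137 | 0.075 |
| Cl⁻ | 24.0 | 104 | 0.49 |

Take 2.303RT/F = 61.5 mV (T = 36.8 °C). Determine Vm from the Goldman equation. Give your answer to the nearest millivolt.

Vm = 61.5 · log₁₀[(Σ P·[cation]ₒ + Σ P·[anion]ᵢ) / (Σ P·[cation]ᵢ + Σ P·[anion]ₒ)]
Numerator = 1×5.48 + 0.075×137 + 0.49×24.0 = 27.52
Denominator = 1×142 + 0.075×27.9 + 0.49×104 = 195.1
Vm = 61.5 · log₁₀(0.14106) = 61.5 × (-0.8506) = -52.31 mV

-52 mV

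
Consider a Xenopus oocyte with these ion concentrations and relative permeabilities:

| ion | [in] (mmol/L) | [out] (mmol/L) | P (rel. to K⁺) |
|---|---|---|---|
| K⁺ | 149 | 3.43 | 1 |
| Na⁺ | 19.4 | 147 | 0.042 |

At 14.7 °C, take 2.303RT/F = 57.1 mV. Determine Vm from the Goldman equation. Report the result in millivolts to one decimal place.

Vm = 57.1 · log₁₀[(Σ P·[cation]ₒ + Σ P·[anion]ᵢ) / (Σ P·[cation]ᵢ + Σ P·[anion]ₒ)]
Numerator = 1×3.43 + 0.042×147 = 9.604
Denominator = 1×149 + 0.042×19.4 = 149.8
Vm = 57.1 · log₁₀(0.064106) = 57.1 × (-1.1931) = -68.13 mV

-68.1 mV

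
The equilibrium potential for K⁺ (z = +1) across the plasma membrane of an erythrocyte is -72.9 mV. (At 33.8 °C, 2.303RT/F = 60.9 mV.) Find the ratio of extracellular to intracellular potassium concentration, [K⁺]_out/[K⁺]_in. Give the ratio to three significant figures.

log₁₀([out]/[in]) = E·z/(60.9) = -72.9 × 1 / 60.9 = -1.1970
[out]/[in] = 10^(-1.1970) = 0.06353

0.0635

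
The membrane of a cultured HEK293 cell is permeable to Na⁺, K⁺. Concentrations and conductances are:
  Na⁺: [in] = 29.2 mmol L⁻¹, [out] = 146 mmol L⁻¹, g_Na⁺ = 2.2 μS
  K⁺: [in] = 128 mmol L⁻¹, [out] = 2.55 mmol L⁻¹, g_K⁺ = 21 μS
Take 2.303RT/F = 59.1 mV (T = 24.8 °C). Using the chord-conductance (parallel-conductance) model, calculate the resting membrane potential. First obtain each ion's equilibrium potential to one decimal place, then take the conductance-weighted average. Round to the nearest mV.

E_Na⁺ = (59.1/1)·log₁₀(146/29.2) = 41.3 mV
E_K⁺ = (59.1/1)·log₁₀(2.55/128) = -100.5 mV
Vm = (Σ gᵢEᵢ)/(Σ gᵢ) = (2.2·41.3 + 21·-100.5) / (2.2 + 21)
= -2019.64 / 23.2 = -87.05 mV

-87 mV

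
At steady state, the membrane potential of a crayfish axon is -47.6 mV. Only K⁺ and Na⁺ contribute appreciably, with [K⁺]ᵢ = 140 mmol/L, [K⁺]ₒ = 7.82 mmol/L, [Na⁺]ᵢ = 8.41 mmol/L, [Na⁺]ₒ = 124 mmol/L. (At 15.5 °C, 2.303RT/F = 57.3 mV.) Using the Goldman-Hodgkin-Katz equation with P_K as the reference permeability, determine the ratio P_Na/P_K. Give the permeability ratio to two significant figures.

0.10

Let α = P_Na/P_K. GHK: Vm = 57.3·log₁₀[(Kₒ + α·Naₒ)/(Kᵢ + α·Naᵢ)].
10^(Vm/57.3) = 10^(-47.6/57.3) = 0.14767
So 0.14767·(Kᵢ + α·Naᵢ) = Kₒ + α·Naₒ → α = (0.14767·140.0 − 7.82) / (124.0 − 0.14767·8.41)
α = (20.67 − 7.82) / (124.0 − 1.242) = 12.85/122.8 = 0.1047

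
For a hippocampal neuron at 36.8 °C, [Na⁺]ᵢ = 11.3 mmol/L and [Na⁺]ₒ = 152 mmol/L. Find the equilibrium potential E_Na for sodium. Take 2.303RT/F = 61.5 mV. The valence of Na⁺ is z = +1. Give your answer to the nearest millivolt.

E = (61.5/z) · log₁₀([Na⁺]_out/[Na⁺]_in) with z = +1.
= (61.5/1) · log₁₀(152/11.3) = 61.50 · log₁₀(13.45)
= 61.50 · (1.1288) = 69.42 mV

69 mV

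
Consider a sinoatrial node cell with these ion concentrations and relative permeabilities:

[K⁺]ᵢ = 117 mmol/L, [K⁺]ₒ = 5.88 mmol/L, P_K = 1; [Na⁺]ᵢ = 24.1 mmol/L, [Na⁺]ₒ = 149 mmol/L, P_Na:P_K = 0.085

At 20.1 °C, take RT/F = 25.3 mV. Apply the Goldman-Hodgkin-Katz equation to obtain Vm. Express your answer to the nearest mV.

Vm = 25.3 · ln[(Σ P·[cation]ₒ + Σ P·[anion]ᵢ) / (Σ P·[cation]ᵢ + Σ P·[anion]ₒ)]
Numerator = 1×5.88 + 0.085×149 = 18.55
Denominator = 1×117 + 0.085×24.1 = 119
Vm = 25.3 · ln(0.15578) = 25.3 × (-1.8593) = -47.04 mV

-47 mV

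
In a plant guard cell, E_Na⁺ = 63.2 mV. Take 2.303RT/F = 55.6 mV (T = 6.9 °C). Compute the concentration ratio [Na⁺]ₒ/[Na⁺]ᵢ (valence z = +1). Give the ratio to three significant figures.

log₁₀([out]/[in]) = E·z/(55.6) = 63.2 × 1 / 55.6 = 1.1367
[out]/[in] = 10^(1.1367) = 13.7

13.7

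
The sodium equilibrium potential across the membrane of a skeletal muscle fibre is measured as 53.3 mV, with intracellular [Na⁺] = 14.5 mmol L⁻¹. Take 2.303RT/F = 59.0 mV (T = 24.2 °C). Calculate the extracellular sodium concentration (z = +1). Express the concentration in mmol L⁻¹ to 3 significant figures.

Nernst: E = (59.0/1) · log₁₀([out]/[in]), so log₁₀([out]/[in]) = 53.3 × 1 / 59.0 = 0.9034.
[out]/[in] = 10^(0.9034) = 8.006.
[out] = 8.006 × 14.5 = 116.1 mmol L⁻¹.

116 mmol L⁻¹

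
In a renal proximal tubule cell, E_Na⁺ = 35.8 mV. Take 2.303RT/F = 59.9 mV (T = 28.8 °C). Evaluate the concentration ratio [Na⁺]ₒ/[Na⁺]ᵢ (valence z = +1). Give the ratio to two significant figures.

log₁₀([out]/[in]) = E·z/(59.9) = 35.8 × 1 / 59.9 = 0.5977
[out]/[in] = 10^(0.5977) = 3.96

4.0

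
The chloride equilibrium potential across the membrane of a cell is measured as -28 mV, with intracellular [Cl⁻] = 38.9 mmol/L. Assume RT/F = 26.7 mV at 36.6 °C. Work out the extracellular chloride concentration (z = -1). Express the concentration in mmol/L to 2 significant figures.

Nernst: E = (26.7/-1) · ln([out]/[in]), so ln([out]/[in]) = -28.0 × -1 / 26.7 = 1.0487.
[out]/[in] = e^(1.0487) = 2.854.
[out] = 2.854 × 38.9 = 111 mmol/L.

110 mmol/L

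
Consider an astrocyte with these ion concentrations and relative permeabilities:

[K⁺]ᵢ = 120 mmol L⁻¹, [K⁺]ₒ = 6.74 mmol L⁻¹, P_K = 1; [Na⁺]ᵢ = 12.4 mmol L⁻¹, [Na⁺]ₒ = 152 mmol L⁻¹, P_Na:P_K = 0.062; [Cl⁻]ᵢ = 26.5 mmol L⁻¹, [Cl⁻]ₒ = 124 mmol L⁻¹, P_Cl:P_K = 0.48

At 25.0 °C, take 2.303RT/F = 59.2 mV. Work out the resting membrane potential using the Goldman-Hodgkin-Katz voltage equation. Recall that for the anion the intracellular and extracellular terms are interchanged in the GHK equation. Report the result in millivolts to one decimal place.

-47.1 mV

Vm = 59.2 · log₁₀[(Σ P·[cation]ₒ + Σ P·[anion]ᵢ) / (Σ P·[cation]ᵢ + Σ P·[anion]ₒ)]
Numerator = 1×6.74 + 0.062×152 + 0.48×26.5 = 28.88
Denominator = 1×120 + 0.062×12.4 + 0.48×124 = 180.3
Vm = 59.2 · log₁₀(0.16021) = 59.2 × (-0.7953) = -47.08 mV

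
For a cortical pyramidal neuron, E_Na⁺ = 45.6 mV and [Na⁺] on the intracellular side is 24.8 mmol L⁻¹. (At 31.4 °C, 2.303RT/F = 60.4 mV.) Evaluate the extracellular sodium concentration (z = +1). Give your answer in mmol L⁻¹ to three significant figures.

141 mmol L⁻¹

Nernst: E = (60.4/1) · log₁₀([out]/[in]), so log₁₀([out]/[in]) = 45.6 × 1 / 60.4 = 0.7550.
[out]/[in] = 10^(0.7550) = 5.688.
[out] = 5.688 × 24.8 = 141.1 mmol L⁻¹.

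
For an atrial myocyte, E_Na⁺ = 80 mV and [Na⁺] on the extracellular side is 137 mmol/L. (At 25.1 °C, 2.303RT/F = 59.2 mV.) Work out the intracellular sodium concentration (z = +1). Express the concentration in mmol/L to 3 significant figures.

6.10 mmol/L

Nernst: E = (59.2/1) · log₁₀([out]/[in]), so log₁₀([out]/[in]) = 80.0 × 1 / 59.2 = 1.3514.
[out]/[in] = 10^(1.3514) = 22.46.
[in] = 137 / 22.46 = 6.101 mmol/L.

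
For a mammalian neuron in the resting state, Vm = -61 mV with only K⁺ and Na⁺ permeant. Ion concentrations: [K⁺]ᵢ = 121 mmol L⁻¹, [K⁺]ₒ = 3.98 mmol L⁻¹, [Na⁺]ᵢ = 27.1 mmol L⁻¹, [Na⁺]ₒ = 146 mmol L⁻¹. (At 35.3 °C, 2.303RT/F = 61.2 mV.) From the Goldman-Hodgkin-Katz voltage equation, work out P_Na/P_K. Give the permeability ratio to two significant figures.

Let α = P_Na/P_K. GHK: Vm = 61.2·log₁₀[(Kₒ + α·Naₒ)/(Kᵢ + α·Naᵢ)].
10^(Vm/61.2) = 10^(-61.0/61.2) = 0.10076
So 0.10076·(Kᵢ + α·Naᵢ) = Kₒ + α·Naₒ → α = (0.10076·121.0 − 3.98) / (146.0 − 0.10076·27.1)
α = (12.19 − 3.98) / (146.0 − 2.73) = 8.211/143.3 = 0.05731

0.057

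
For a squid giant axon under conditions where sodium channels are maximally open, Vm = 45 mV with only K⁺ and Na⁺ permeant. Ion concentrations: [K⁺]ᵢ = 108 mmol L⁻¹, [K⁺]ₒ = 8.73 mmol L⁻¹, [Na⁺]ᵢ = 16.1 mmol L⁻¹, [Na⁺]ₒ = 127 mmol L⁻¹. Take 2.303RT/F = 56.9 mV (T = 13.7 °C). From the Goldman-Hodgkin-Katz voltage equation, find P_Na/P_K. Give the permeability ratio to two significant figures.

24

Let α = P_Na/P_K. GHK: Vm = 56.9·log₁₀[(Kₒ + α·Naₒ)/(Kᵢ + α·Naᵢ)].
10^(Vm/56.9) = 10^(45.0/56.9) = 6.1782
So 6.1782·(Kᵢ + α·Naᵢ) = Kₒ + α·Naₒ → α = (6.1782·108.0 − 8.73) / (127.0 − 6.1782·16.1)
α = (667.2 − 8.73) / (127.0 − 99.47) = 658.5/27.53 = 23.92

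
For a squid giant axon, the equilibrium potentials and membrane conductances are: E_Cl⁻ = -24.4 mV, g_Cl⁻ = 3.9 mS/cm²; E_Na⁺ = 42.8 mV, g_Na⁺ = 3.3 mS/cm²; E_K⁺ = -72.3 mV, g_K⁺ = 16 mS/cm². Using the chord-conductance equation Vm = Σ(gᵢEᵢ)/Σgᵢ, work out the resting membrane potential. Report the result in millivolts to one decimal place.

-47.9 mV

Σ gᵢEᵢ = 3.9·(-24.4) + 3.3·(42.8) + 16·(-72.3) = -1110.72
Σ gᵢ = 3.9 + 3.3 + 16 = 23.2
Vm = -1110.72 / 23.2 = -47.88 mV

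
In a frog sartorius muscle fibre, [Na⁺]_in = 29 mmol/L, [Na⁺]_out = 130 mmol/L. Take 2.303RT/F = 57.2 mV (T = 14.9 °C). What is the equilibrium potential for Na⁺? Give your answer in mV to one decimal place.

E = (57.2/z) · log₁₀([Na⁺]_out/[Na⁺]_in) with z = +1.
= (57.2/1) · log₁₀(130/29) = 57.20 · log₁₀(4.483)
= 57.20 · (0.6515) = 37.27 mV

37.3 mV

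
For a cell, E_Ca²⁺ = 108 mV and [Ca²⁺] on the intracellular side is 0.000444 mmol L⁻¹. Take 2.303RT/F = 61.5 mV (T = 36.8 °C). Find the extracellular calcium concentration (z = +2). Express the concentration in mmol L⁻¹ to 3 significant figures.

1.44 mmol L⁻¹

Nernst: E = (61.5/2) · log₁₀([out]/[in]), so log₁₀([out]/[in]) = 108.0 × 2 / 61.5 = 3.5122.
[out]/[in] = 10^(3.5122) = 3252.
[out] = 3252 × 0.000444 = 1.444 mmol L⁻¹.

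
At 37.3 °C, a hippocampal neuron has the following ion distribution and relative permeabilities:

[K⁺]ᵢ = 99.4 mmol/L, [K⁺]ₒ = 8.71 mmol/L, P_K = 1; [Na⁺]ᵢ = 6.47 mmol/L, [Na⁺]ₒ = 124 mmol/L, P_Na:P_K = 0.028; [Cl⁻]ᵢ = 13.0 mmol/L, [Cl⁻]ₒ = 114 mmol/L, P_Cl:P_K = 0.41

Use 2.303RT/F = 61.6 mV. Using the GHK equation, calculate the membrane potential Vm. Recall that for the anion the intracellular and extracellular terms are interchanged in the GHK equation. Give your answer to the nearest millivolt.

-57 mV

Vm = 61.6 · log₁₀[(Σ P·[cation]ₒ + Σ P·[anion]ᵢ) / (Σ P·[cation]ᵢ + Σ P·[anion]ₒ)]
Numerator = 1×8.71 + 0.028×124 + 0.41×13.0 = 17.51
Denominator = 1×99.4 + 0.028×6.47 + 0.41×114 = 146.3
Vm = 61.6 · log₁₀(0.11968) = 61.6 × (-0.9220) = -56.79 mV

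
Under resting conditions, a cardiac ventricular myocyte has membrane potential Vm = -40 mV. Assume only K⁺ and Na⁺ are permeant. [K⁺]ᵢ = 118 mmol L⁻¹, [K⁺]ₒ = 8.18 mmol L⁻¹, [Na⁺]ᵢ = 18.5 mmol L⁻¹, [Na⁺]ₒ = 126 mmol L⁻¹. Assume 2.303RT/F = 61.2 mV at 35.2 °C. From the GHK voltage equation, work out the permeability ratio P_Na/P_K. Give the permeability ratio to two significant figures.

Let α = P_Na/P_K. GHK: Vm = 61.2·log₁₀[(Kₒ + α·Naₒ)/(Kᵢ + α·Naᵢ)].
10^(Vm/61.2) = 10^(-40.0/61.2) = 0.22203
So 0.22203·(Kᵢ + α·Naᵢ) = Kₒ + α·Naₒ → α = (0.22203·118.0 − 8.18) / (126.0 − 0.22203·18.5)
α = (26.2 − 8.18) / (126.0 − 4.107) = 18.02/121.9 = 0.1478

0.15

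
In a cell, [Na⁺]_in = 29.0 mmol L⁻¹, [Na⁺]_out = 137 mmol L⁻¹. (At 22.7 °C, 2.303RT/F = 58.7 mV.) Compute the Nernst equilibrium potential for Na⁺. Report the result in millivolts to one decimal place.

E = (58.7/z) · log₁₀([Na⁺]_out/[Na⁺]_in) with z = +1.
= (58.7/1) · log₁₀(137/29.0) = 58.70 · log₁₀(4.724)
= 58.70 · (0.6743) = 39.58 mV

39.6 mV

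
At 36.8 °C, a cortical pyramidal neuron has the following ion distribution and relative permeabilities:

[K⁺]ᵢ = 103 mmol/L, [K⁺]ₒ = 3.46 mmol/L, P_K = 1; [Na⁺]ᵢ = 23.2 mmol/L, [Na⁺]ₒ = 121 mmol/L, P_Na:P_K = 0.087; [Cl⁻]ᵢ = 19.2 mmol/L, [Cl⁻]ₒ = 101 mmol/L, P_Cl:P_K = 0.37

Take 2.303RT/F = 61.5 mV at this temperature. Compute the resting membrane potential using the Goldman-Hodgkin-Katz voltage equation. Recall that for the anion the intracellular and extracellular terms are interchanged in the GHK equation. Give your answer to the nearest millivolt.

Vm = 61.5 · log₁₀[(Σ P·[cation]ₒ + Σ P·[anion]ᵢ) / (Σ P·[cation]ᵢ + Σ P·[anion]ₒ)]
Numerator = 1×3.46 + 0.087×121 + 0.37×19.2 = 21.09
Denominator = 1×103 + 0.087×23.2 + 0.37×101 = 142.4
Vm = 61.5 · log₁₀(0.14812) = 61.5 × (-0.8294) = -51.01 mV

-51 mV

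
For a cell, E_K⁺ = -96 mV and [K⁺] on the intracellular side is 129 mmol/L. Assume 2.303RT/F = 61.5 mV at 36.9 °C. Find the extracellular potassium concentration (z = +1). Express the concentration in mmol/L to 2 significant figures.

Nernst: E = (61.5/1) · log₁₀([out]/[in]), so log₁₀([out]/[in]) = -96.0 × 1 / 61.5 = -1.5610.
[out]/[in] = 10^(-1.5610) = 0.02748.
[out] = 0.02748 × 129 = 3.545 mmol/L.

3.5 mmol/L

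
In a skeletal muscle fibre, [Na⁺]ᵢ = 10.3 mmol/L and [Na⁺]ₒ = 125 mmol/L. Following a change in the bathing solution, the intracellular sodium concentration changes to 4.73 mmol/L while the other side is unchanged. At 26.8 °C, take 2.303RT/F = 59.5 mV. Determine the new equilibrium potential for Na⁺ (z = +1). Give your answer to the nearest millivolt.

After the shift: [Na⁺]_out = 125, [Na⁺]_in = 4.73 mmol/L.
E_new = (59.5/1)·log₁₀(125/4.73) = 59.50 · (1.4220) = 84.61 mV

85 mV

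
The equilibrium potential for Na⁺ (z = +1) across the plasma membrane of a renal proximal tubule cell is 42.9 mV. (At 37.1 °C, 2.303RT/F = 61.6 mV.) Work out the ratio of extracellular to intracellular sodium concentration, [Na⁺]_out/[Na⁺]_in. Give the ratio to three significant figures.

log₁₀([out]/[in]) = E·z/(61.6) = 42.9 × 1 / 61.6 = 0.6964
[out]/[in] = 10^(0.6964) = 4.971

4.97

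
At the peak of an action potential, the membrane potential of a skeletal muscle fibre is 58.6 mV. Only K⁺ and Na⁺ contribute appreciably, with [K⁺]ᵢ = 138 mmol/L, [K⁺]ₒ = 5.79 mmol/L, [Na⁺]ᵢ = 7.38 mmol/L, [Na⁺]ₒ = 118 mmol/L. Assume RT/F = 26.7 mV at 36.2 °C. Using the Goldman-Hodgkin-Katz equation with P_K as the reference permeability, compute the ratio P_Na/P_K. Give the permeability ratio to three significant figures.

23.8

Let α = P_Na/P_K. GHK: Vm = 26.7·ln[(Kₒ + α·Naₒ)/(Kᵢ + α·Naᵢ)].
e^(Vm/26.7) = e^(58.6/26.7) = 8.9778
So 8.9778·(Kᵢ + α·Naᵢ) = Kₒ + α·Naₒ → α = (8.9778·138.0 − 5.79) / (118.0 − 8.9778·7.38)
α = (1239 − 5.79) / (118.0 − 66.26) = 1233/51.74 = 23.83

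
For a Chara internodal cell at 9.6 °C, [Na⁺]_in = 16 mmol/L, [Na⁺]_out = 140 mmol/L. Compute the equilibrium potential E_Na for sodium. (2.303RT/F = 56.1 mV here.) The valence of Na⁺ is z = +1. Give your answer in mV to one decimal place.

52.8 mV

E = (56.1/z) · log₁₀([Na⁺]_out/[Na⁺]_in) with z = +1.
= (56.1/1) · log₁₀(140/16) = 56.10 · log₁₀(8.75)
= 56.10 · (0.9420) = 52.85 mV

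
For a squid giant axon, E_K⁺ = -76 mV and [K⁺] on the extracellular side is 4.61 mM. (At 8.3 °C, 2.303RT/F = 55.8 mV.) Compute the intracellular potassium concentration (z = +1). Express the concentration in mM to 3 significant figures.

106 mM

Nernst: E = (55.8/1) · log₁₀([out]/[in]), so log₁₀([out]/[in]) = -76.0 × 1 / 55.8 = -1.3620.
[out]/[in] = 10^(-1.3620) = 0.04345.
[in] = 4.61 / 0.04345 = 106.1 mM.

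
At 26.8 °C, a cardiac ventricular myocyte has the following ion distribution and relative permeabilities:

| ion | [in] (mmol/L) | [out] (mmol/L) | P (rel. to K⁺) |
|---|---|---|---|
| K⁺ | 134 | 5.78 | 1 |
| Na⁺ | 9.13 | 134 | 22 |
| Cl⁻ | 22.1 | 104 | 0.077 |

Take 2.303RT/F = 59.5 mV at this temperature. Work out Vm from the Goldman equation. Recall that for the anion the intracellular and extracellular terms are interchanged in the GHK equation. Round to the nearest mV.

Vm = 59.5 · log₁₀[(Σ P·[cation]ₒ + Σ P·[anion]ᵢ) / (Σ P·[cation]ᵢ + Σ P·[anion]ₒ)]
Numerator = 1×5.78 + 22×134 + 0.077×22.1 = 2955
Denominator = 1×134 + 22×9.13 + 0.077×104 = 342.9
Vm = 59.5 · log₁₀(8.6199) = 59.5 × (0.9355) = 55.66 mV

56 mV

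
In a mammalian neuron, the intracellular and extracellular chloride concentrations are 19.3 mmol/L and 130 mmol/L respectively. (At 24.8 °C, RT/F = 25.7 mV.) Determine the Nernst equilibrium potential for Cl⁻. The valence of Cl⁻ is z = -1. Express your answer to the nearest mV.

-49 mV

E = (25.7/z) · ln([Cl⁻]_out/[Cl⁻]_in) with z = -1.
For an anion, dividing by z = -1 reverses the sign.
= (25.7/-1) · ln(130/19.3) = -25.70 · ln(6.736)
= -25.70 · (1.9074) = -49.02 mV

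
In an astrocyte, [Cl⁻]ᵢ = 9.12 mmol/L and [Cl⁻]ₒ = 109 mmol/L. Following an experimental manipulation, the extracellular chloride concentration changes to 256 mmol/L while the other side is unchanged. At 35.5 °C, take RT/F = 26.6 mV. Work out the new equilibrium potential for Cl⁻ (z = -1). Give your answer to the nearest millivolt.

-89 mV

After the shift: [Cl⁻]_out = 256, [Cl⁻]_in = 9.12 mmol/L.
E_new = (26.6/-1)·ln(256/9.12) = -26.60 · (3.3347) = -88.70 mV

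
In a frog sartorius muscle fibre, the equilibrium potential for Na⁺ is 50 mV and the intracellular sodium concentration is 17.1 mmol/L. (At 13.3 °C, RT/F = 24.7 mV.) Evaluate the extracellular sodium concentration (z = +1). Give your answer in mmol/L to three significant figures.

129 mmol/L

Nernst: E = (24.7/1) · ln([out]/[in]), so ln([out]/[in]) = 50.0 × 1 / 24.7 = 2.0243.
[out]/[in] = e^(2.0243) = 7.571.
[out] = 7.571 × 17.1 = 129.5 mmol/L.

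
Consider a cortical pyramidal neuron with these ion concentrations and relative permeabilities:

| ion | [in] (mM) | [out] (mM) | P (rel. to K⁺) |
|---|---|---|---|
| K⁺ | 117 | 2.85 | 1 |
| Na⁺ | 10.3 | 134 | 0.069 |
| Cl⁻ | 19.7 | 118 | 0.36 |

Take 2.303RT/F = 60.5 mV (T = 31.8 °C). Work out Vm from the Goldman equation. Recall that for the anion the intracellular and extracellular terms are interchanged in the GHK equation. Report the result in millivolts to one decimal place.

-55.8 mV

Vm = 60.5 · log₁₀[(Σ P·[cation]ₒ + Σ P·[anion]ᵢ) / (Σ P·[cation]ᵢ + Σ P·[anion]ₒ)]
Numerator = 1×2.85 + 0.069×134 + 0.36×19.7 = 19.19
Denominator = 1×117 + 0.069×10.3 + 0.36×118 = 160.2
Vm = 60.5 · log₁₀(0.11978) = 60.5 × (-0.9216) = -55.76 mV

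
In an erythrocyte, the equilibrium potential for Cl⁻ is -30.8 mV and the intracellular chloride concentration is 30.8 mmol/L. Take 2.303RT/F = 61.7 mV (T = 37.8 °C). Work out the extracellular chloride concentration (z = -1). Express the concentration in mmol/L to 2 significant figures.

Nernst: E = (61.7/-1) · log₁₀([out]/[in]), so log₁₀([out]/[in]) = -30.8 × -1 / 61.7 = 0.4992.
[out]/[in] = 10^(0.4992) = 3.156.
[out] = 3.156 × 30.8 = 97.22 mmol/L.

97 mmol/L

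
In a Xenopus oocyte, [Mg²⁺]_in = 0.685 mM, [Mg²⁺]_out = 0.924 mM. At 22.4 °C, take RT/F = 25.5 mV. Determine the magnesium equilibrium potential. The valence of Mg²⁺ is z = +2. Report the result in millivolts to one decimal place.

3.8 mV

E = (25.5/z) · ln([Mg²⁺]_out/[Mg²⁺]_in) with z = +2.
= (25.5/2) · ln(0.924/0.685) = 12.75 · ln(1.349)
= 12.75 · (0.2993) = 3.82 mV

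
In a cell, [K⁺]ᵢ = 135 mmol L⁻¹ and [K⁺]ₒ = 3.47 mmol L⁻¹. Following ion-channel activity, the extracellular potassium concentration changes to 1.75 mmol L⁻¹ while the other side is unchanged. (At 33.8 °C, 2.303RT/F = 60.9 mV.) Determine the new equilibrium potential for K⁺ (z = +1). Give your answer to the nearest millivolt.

After the shift: [K⁺]_out = 1.75, [K⁺]_in = 135 mmol L⁻¹.
E_new = (60.9/1)·log₁₀(1.75/135) = 60.90 · (-1.8873) = -114.94 mV

-115 mV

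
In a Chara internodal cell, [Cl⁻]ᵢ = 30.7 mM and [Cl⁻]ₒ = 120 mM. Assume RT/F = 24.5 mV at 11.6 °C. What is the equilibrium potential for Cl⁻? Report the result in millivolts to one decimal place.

-33.4 mV

E = (24.5/z) · ln([Cl⁻]_out/[Cl⁻]_in) with z = -1.
For an anion, dividing by z = -1 reverses the sign.
= (24.5/-1) · ln(120/30.7) = -24.50 · ln(3.909)
= -24.50 · (1.3632) = -33.40 mV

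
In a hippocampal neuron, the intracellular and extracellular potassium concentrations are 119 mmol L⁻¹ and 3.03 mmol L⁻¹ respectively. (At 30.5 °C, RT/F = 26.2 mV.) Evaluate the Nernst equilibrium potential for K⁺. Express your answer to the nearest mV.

E = (26.2/z) · ln([K⁺]_out/[K⁺]_in) with z = +1.
= (26.2/1) · ln(3.03/119) = 26.20 · ln(0.02546)
= 26.20 · (-3.6706) = -96.17 mV

-96 mV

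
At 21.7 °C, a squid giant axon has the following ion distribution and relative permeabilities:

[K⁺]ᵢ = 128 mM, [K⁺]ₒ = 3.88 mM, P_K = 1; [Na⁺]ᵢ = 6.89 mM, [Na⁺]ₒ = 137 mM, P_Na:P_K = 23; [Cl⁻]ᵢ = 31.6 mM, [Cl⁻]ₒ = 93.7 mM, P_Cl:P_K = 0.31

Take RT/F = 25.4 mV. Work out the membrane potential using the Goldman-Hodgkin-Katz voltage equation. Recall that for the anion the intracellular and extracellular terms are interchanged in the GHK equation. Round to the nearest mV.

59 mV

Vm = 25.4 · ln[(Σ P·[cation]ₒ + Σ P·[anion]ᵢ) / (Σ P·[cation]ᵢ + Σ P·[anion]ₒ)]
Numerator = 1×3.88 + 23×137 + 0.31×31.6 = 3165
Denominator = 1×128 + 23×6.89 + 0.31×93.7 = 315.5
Vm = 25.4 · ln(10.03) = 25.4 × (2.3056) = 58.56 mV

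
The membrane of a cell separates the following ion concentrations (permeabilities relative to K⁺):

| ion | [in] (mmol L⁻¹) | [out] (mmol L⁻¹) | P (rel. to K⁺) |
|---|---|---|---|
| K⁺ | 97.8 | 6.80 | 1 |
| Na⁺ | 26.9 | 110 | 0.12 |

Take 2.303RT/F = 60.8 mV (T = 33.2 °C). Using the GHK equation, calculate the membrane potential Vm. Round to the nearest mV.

-43 mV

Vm = 60.8 · log₁₀[(Σ P·[cation]ₒ + Σ P·[anion]ᵢ) / (Σ P·[cation]ᵢ + Σ P·[anion]ₒ)]
Numerator = 1×6.80 + 0.12×110 = 20
Denominator = 1×97.8 + 0.12×26.9 = 101
Vm = 60.8 · log₁₀(0.19796) = 60.8 × (-0.7034) = -42.77 mV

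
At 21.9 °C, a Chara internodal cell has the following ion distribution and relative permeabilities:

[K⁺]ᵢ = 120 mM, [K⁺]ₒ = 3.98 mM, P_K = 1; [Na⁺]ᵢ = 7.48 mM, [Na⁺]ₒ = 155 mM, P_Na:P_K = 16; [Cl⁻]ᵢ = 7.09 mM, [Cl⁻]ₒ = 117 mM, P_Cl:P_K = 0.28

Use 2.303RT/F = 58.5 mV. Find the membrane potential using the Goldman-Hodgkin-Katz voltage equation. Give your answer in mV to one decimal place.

Vm = 58.5 · log₁₀[(Σ P·[cation]ₒ + Σ P·[anion]ᵢ) / (Σ P·[cation]ᵢ + Σ P·[anion]ₒ)]
Numerator = 1×3.98 + 16×155 + 0.28×7.09 = 2486
Denominator = 1×120 + 16×7.48 + 0.28×117 = 272.4
Vm = 58.5 · log₁₀(9.1248) = 58.5 × (0.9602) = 56.17 mV

56.2 mV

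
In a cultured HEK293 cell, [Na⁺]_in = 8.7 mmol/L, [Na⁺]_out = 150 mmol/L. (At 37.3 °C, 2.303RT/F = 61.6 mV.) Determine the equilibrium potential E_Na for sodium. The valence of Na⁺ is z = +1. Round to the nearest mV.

E = (61.6/z) · log₁₀([Na⁺]_out/[Na⁺]_in) with z = +1.
= (61.6/1) · log₁₀(150/8.7) = 61.60 · log₁₀(17.24)
= 61.60 · (1.2366) = 76.17 mV

76 mV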